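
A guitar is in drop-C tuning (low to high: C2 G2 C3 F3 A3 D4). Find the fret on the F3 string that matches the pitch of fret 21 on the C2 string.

Fret 21 on C2 is MIDI 36 + 21 = 57 (A3). On the F3 string (open MIDI 53), that pitch is 57 − 53 = fret 4.

4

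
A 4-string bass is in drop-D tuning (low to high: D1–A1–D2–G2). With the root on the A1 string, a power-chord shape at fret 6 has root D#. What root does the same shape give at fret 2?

B

Moving from fret 6 to fret 2 shifts the root by -4 semitones.
D# down 4 semitones is B.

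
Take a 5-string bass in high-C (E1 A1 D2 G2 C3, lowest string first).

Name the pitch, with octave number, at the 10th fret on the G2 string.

F3

G2 is MIDI 43. Adding 10 gives 53, which is F3.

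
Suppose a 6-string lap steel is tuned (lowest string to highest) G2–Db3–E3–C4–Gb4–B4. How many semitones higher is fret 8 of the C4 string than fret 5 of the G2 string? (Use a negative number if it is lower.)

C4 at fret 8 → Ab4 (MIDI 68); G2 at fret 5 → C3 (MIDI 48).
68 − 48 = 20, so the two pitches are 20 semitones apart.

20 semitones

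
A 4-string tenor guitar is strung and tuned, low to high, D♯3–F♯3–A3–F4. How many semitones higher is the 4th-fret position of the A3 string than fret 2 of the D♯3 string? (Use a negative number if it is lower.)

A3 at fret 4 → C♯4 (MIDI 61); D♯3 at fret 2 → F3 (MIDI 53).
61 − 53 = 8, so the two pitches are 8 semitones apart.

8 semitones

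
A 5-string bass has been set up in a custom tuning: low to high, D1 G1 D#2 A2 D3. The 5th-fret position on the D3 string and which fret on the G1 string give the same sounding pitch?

24

D3 at fret 5 is D3 + 5 semitones = G3.
The open G1 string is 19 semitones below the open D3, so the same pitch on the G1 string lies at fret 5 + 19 = 24.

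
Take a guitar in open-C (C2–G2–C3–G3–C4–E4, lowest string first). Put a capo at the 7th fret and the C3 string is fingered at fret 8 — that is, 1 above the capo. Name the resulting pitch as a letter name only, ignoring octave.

G#

The capo raises the open C3 by 7 semitones to G3; fretting 1 more gives C3 + 7 + 1 = C3 + 8 semitones, landing on G#.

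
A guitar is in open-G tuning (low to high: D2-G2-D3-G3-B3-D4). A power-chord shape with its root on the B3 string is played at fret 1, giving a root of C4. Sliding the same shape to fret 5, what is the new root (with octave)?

Moving from fret 1 to fret 5 shifts the root by 4 semitones.
C4 up 4 semitones is E4.

E4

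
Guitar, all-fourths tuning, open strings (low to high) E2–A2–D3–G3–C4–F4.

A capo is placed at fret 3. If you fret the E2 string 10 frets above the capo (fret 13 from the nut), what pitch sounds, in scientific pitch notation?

F3

The capo raises the open E2 by 3 semitones to G2; fretting 10 more gives E2 + 3 + 10 = E2 + 13 semitones = F3.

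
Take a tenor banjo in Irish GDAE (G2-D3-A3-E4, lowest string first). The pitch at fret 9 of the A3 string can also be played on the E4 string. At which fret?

2

Fret 9 on A3 is MIDI 57 + 9 = 66 (F#4). On the E4 string (open MIDI 64), that pitch is 66 − 64 = fret 2.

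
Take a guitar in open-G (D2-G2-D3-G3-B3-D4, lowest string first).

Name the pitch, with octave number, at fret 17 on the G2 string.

Each fret is one semitone, so G2 + 17 = C4.

C4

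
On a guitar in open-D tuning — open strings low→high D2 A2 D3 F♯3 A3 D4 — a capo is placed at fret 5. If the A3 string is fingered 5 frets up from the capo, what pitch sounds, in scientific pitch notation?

G4

The capo raises the open A3 by 5 semitones to D4; fretting 5 more gives A3 + 5 + 5 = A3 + 10 semitones = G4.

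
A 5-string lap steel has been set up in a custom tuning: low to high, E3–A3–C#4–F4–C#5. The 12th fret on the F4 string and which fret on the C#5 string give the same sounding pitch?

4

F4 at fret 12 is F4 + 12 semitones = F5.
The open C#5 string is 8 semitones above the open F4, so the same pitch on the C#5 string lies at fret 12 − 8 = 4.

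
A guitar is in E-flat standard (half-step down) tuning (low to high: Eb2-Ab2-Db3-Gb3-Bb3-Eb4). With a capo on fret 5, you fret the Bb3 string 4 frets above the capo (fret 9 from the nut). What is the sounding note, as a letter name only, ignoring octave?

G

The capo raises the open Bb3 by 5 semitones to Eb4; fretting 4 more gives Bb3 + 5 + 4 = Bb3 + 9 semitones, landing on G.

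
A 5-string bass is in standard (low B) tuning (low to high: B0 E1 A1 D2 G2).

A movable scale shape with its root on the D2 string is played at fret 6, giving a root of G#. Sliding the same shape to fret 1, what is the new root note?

Moving from fret 6 to fret 1 shifts the root by -5 semitones.
G# down 5 semitones is D#.

D#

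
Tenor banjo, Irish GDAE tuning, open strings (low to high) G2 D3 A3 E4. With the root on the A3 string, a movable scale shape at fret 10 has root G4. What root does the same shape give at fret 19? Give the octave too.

Moving from fret 10 to fret 19 shifts the root by 9 semitones.
G4 up 9 semitones is E5.

E5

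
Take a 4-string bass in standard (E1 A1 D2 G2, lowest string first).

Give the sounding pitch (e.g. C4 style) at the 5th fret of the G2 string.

C3

The open G2 string plus 5 semitones: G–G#–A–A#–B–C.
The walk passes from B into C once, so the octave number goes from 2 to 3.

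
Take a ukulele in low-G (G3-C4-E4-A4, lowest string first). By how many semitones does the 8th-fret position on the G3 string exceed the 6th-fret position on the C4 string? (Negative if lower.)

-3 semitones

G3 at fret 8 → D#4 (MIDI 63); C4 at fret 6 → F#4 (MIDI 66).
63 − 66 = -3, so the two pitches are 3 semitones apart.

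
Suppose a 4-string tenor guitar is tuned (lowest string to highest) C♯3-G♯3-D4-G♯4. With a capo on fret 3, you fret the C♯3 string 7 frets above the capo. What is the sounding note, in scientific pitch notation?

The capo raises the open C♯3 by 3 semitones to E3; fretting 7 more gives C♯3 + 3 + 7 = C♯3 + 10 semitones = B3.

B3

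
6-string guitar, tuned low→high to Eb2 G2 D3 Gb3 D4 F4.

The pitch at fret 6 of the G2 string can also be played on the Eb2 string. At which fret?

Fret 6 on G2 is MIDI 43 + 6 = 49 (Db3). On the Eb2 string (open MIDI 39), that pitch is 49 − 39 = fret 10.

10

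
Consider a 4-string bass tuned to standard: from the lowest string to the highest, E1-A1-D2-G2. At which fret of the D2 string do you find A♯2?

A♯2 is 8 semitones above the open D2 (D–D#–E–F–F#–G–G#–A–A#), so it sits at fret 8.

8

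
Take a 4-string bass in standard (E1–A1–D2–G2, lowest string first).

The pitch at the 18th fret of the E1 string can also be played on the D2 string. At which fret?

8

E1 at fret 18 is E1 + 18 semitones = A♯2.
The open D2 string is 10 semitones above the open E1, so the same pitch on the D2 string lies at fret 18 − 10 = 8.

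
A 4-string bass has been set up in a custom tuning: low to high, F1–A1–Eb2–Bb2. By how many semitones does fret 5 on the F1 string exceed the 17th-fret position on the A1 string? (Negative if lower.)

F1 at fret 5 → Bb1 (MIDI 34); A1 at fret 17 → D3 (MIDI 50).
34 − 50 = -16, so the two pitches are 16 semitones apart.

-16 semitones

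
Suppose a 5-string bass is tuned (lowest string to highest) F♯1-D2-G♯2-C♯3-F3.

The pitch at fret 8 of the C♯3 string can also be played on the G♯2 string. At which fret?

13

Fret 8 on C♯3 is MIDI 49 + 8 = 57 (A3). On the G♯2 string (open MIDI 44), that pitch is 57 − 44 = fret 13.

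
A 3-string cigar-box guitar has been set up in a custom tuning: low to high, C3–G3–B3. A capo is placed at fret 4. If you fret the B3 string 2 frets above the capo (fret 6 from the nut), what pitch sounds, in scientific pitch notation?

F4

The capo raises the open B3 by 4 semitones to D#4; fretting 2 more gives B3 + 4 + 2 = B3 + 6 semitones = F4.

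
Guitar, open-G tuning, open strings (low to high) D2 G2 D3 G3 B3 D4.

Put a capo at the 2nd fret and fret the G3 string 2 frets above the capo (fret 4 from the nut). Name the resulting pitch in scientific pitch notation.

B3

The capo raises the open G3 by 2 semitones to A3; fretting 2 more gives G3 + 2 + 2 = G3 + 4 semitones = B3.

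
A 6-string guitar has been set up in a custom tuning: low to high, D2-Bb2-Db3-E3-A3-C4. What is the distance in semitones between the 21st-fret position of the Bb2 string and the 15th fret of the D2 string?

Bb2 at fret 21 → G4 (MIDI 67); D2 at fret 15 → F3 (MIDI 53).
67 − 53 = 14, so the two pitches are 14 semitones apart, with G4 the higher.

14 semitones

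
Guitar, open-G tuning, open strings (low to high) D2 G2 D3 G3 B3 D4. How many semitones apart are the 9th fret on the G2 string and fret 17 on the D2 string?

G2 at fret 9 → E3 (MIDI 52); D2 at fret 17 → G3 (MIDI 55).
52 − 55 = -3, so the two pitches are 3 semitones apart, with G3 the higher.

3 semitones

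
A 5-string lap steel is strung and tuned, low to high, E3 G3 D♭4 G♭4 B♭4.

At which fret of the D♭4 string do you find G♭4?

5

G♭4 is 5 semitones above the open D♭4 (Db–D–Eb–E–F–Gb), so it sits at fret 5.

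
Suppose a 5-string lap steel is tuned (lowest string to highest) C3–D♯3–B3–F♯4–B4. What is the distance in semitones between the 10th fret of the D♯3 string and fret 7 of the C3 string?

D♯3 at fret 10 → C♯4 (MIDI 61); C3 at fret 7 → G3 (MIDI 55).
61 − 55 = 6, so the two pitches are 6 semitones apart, with C♯4 the higher.

6 semitones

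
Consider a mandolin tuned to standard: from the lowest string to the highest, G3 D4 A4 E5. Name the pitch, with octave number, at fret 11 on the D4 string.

D4 is MIDI 62. Adding 11 gives 73, which is C#5.
(Equivalently spelled Db5.)

C#5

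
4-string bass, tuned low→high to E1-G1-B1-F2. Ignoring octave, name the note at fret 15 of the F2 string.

F2 is MIDI 41. Adding 15 gives 56; 56 mod 12 = 8, i.e. G#.
(Equivalently spelled Ab.)

G#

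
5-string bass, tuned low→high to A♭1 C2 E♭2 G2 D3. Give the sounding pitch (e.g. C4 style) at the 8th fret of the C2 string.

The open C2 string plus 8 semitones: C–Db–D–Eb–E–F–Gb–G–Ab.
No B→C boundary is crossed, so the octave stays at 2.

A♭2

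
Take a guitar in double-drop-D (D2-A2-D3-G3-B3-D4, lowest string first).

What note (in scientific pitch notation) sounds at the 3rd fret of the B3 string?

The open B3 string plus 3 semitones: B–C–C#–D.
The walk passes from B into C once, so the octave number goes from 3 to 4.

D4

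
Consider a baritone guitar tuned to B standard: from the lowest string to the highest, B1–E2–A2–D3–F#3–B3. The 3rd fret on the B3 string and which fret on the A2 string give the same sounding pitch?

17

B3 at fret 3 is B3 + 3 semitones = D4.
The open A2 string is 14 semitones below the open B3, so the same pitch on the A2 string lies at fret 3 + 14 = 17.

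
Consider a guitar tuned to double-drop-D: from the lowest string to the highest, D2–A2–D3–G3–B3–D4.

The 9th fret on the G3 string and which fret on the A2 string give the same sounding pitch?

G3 at fret 9 is G3 + 9 semitones = E4.
The open A2 string is 10 semitones below the open G3, so the same pitch on the A2 string lies at fret 9 + 10 = 19.

19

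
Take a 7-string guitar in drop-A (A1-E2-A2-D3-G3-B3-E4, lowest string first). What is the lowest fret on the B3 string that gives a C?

1

From B3, count semitones up the chromatic scale until reaching C: B–C — 1 step.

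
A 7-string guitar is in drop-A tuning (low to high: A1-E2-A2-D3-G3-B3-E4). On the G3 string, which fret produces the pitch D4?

D4 is 7 semitones above the open G3 (G–G#–A–A#–B–C–C#–D), so it sits at fret 7.

7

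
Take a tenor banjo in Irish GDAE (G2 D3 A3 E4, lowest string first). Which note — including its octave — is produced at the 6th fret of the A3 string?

The open A3 string plus 6 semitones: A–A#–B–C–C#–D–D#.
The walk passes from B into C once, so the octave number goes from 3 to 4.

D#4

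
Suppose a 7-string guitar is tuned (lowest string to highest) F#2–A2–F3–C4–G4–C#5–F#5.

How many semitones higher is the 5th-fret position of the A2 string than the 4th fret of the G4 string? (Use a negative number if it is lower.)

-21 semitones

A2 at fret 5 → D3 (MIDI 50); G4 at fret 4 → B4 (MIDI 71).
50 − 71 = -21, so the two pitches are 21 semitones apart.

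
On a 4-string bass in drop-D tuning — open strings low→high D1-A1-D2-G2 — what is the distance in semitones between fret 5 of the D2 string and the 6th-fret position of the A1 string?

4 semitones

D2 at fret 5 → G2 (MIDI 43); A1 at fret 6 → D#2 (MIDI 39).
43 − 39 = 4, so the two pitches are 4 semitones apart, with G2 the higher.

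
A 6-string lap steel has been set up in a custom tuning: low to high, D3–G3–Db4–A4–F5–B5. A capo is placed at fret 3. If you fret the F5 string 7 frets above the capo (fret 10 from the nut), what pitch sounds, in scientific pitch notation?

The capo raises the open F5 by 3 semitones to Ab5; fretting 7 more gives F5 + 3 + 7 = F5 + 10 semitones = Eb6.

Eb6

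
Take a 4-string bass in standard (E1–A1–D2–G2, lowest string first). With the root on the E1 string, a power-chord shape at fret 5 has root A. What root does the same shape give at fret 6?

Moving from fret 5 to fret 6 shifts the root by 1 semitone.
A up 1 semitone is A#.

A#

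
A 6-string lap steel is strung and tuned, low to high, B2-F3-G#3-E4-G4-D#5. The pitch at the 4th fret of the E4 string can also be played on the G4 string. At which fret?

Fret 4 on E4 is MIDI 64 + 4 = 68 (G#4). On the G4 string (open MIDI 67), that pitch is 68 − 67 = fret 1.

1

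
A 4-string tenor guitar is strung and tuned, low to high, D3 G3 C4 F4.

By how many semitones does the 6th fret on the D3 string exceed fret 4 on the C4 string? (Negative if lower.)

-8 semitones

D3 at fret 6 → G#3 (MIDI 56); C4 at fret 4 → E4 (MIDI 64).
56 − 64 = -8, so the two pitches are 8 semitones apart.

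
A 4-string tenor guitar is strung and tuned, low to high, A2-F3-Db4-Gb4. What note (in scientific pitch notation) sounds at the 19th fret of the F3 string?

C5

The open F3 string plus 19 semitones: F–Gb–G–Ab–…–Bb–B–C.
The walk passes from B into C 2 times, so the octave number goes from 3 to 5.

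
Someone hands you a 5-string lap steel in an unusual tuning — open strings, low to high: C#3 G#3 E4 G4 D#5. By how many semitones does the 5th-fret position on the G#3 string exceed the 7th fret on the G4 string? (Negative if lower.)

-13 semitones

G#3 at fret 5 → C#4 (MIDI 61); G4 at fret 7 → D5 (MIDI 74).
61 − 74 = -13, so the two pitches are 13 semitones apart.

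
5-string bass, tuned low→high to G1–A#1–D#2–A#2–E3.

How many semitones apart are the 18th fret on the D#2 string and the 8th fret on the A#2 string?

3 semitones

D#2 at fret 18 → A3 (MIDI 57); A#2 at fret 8 → F#3 (MIDI 54).
57 − 54 = 3, so the two pitches are 3 semitones apart, with A3 the higher.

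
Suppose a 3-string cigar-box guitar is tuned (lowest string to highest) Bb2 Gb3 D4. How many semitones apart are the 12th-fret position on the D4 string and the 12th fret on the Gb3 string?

8 semitones

D4 at fret 12 → D5 (MIDI 74); Gb3 at fret 12 → Gb4 (MIDI 66).
74 − 66 = 8, so the two pitches are 8 semitones apart, with D5 the higher.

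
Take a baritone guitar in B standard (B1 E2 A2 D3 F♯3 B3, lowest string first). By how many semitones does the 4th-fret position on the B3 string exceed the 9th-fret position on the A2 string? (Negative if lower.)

B3 at fret 4 → D♯4 (MIDI 63); A2 at fret 9 → F♯3 (MIDI 54).
63 − 54 = 9, so the two pitches are 9 semitones apart.

9 semitones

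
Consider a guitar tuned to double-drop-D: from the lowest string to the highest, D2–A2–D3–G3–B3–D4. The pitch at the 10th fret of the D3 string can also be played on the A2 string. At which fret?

Fret 10 on D3 is MIDI 50 + 10 = 60 (C4). On the A2 string (open MIDI 45), that pitch is 60 − 45 = fret 15.

15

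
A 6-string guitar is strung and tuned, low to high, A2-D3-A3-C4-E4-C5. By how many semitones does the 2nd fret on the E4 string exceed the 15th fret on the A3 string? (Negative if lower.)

-6 semitones

E4 at fret 2 → Gb4 (MIDI 66); A3 at fret 15 → C5 (MIDI 72).
66 − 72 = -6, so the two pitches are 6 semitones apart.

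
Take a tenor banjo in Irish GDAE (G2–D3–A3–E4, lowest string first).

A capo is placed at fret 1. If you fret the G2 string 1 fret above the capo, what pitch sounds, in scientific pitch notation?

The capo raises the open G2 by 1 semitone to G#2; fretting 1 more gives G2 + 1 + 1 = G2 + 2 semitones = A2.

A2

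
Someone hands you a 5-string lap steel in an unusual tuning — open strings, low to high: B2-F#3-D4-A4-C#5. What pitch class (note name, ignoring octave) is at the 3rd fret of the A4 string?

C

A4 is MIDI 69. Adding 3 gives 72; 72 mod 12 = 0, i.e. C.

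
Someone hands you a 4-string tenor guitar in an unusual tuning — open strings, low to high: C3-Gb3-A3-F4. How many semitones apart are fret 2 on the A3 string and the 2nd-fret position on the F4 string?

A3 at fret 2 → B3 (MIDI 59); F4 at fret 2 → G4 (MIDI 67).
59 − 67 = -8, so the two pitches are 8 semitones apart, with G4 the higher.

8 semitones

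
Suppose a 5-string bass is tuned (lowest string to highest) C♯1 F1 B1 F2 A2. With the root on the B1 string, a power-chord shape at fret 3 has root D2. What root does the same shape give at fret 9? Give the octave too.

Moving from fret 3 to fret 9 shifts the root by 6 semitones.
D2 up 6 semitones is G♯2.

G♯2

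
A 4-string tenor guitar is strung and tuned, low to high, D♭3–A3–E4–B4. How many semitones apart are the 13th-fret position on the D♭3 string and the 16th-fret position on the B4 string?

25 semitones

D♭3 at fret 13 → D4 (MIDI 62); B4 at fret 16 → E♭6 (MIDI 87).
62 − 87 = -25, so the two pitches are 25 semitones apart, with E♭6 the higher.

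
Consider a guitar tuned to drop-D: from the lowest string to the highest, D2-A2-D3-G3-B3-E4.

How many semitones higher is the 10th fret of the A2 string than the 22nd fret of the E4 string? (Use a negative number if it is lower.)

A2 at fret 10 → G3 (MIDI 55); E4 at fret 22 → D6 (MIDI 86).
55 − 86 = -31, so the two pitches are 31 semitones apart.

-31 semitones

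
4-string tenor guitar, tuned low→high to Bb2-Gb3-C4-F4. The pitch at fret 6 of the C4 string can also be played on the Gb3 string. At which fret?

Fret 6 on C4 is MIDI 60 + 6 = 66 (Gb4). On the Gb3 string (open MIDI 54), that pitch is 66 − 54 = fret 12.

12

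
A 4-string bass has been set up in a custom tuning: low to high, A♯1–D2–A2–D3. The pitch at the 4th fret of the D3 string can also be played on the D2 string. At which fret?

D3 at fret 4 is D3 + 4 semitones = F♯3.
The open D2 string is 12 semitones below the open D3, so the same pitch on the D2 string lies at fret 4 + 12 = 16.

16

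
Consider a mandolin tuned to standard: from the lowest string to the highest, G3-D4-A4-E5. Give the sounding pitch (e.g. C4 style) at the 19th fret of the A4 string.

Each fret is one semitone, so A4 + 19 = E6.

E6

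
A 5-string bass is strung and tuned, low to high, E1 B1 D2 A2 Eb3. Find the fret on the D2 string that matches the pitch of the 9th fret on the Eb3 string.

Fret 9 on Eb3 is MIDI 51 + 9 = 60 (C4). On the D2 string (open MIDI 38), that pitch is 60 − 38 = fret 22.

22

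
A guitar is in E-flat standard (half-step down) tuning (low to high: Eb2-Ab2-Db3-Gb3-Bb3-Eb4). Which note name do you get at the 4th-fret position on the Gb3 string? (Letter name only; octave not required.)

Gb3 is MIDI 54. Adding 4 gives 58; 58 mod 12 = 10, i.e. Bb.

Bb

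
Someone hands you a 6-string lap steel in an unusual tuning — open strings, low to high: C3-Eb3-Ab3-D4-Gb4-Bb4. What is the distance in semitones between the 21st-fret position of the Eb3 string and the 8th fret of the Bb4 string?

Eb3 at fret 21 → C5 (MIDI 72); Bb4 at fret 8 → Gb5 (MIDI 78).
72 − 78 = -6, so the two pitches are 6 semitones apart, with Gb5 the higher.

6 semitones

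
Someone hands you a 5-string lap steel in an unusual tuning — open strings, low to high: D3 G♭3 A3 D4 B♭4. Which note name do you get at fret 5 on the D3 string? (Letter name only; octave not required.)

D3 is MIDI 50. Adding 5 gives 55; 55 mod 12 = 7, i.e. G.

G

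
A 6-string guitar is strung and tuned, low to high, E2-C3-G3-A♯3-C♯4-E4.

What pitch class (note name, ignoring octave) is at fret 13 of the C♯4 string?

The open C♯4 string plus 13 semitones: C#–D–D#–E–…–C–C#–D.

D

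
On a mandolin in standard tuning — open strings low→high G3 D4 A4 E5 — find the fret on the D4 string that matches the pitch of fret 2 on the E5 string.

16

Fret 2 on E5 is MIDI 76 + 2 = 78 (F♯5). On the D4 string (open MIDI 62), that pitch is 78 − 62 = fret 16.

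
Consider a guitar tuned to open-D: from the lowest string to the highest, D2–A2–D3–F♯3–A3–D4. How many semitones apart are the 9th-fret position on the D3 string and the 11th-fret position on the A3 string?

D3 at fret 9 → B3 (MIDI 59); A3 at fret 11 → G♯4 (MIDI 68).
59 − 68 = -9, so the two pitches are 9 semitones apart, with G♯4 the higher.

9 semitones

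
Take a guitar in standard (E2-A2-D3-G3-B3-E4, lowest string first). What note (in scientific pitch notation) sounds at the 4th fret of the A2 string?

The open A2 string plus 4 semitones: A–A#–B–C–C#.
The walk passes from B into C once, so the octave number goes from 2 to 3.
(Equivalently spelled D♭3.)

C♯3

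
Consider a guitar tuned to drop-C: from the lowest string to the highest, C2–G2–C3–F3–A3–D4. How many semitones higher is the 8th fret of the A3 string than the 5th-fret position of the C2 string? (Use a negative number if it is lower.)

24 semitones

A3 at fret 8 → F4 (MIDI 65); C2 at fret 5 → F2 (MIDI 41).
65 − 41 = 24, so the two pitches are 24 semitones apart.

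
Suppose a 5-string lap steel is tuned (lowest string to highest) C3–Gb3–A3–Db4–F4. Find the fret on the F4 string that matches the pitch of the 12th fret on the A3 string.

Fret 12 on A3 is MIDI 57 + 12 = 69 (A4). On the F4 string (open MIDI 65), that pitch is 69 − 65 = fret 4.

4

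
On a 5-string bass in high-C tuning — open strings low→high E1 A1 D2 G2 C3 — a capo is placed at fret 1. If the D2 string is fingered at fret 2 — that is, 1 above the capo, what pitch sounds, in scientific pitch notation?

E2

The capo raises the open D2 by 1 semitone to D#2; fretting 1 more gives D2 + 1 + 1 = D2 + 2 semitones = E2.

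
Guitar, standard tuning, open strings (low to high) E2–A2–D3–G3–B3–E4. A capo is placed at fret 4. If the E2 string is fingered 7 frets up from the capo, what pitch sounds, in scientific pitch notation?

D#3

The capo raises the open E2 by 4 semitones to G#2; fretting 7 more gives E2 + 4 + 7 = E2 + 11 semitones = D#3.
(Also written Eb.)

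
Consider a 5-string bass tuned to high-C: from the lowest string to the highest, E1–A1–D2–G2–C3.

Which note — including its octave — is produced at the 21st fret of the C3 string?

A4

Each fret is one semitone, so C3 + 21 = A4.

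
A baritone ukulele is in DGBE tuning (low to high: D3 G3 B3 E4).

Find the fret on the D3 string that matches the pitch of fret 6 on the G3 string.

Fret 6 on G3 is MIDI 55 + 6 = 61 (C#4). On the D3 string (open MIDI 50), that pitch is 61 − 50 = fret 11.

11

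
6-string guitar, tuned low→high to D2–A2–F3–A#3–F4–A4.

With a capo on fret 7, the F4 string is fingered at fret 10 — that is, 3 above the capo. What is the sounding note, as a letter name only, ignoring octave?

The capo raises the open F4 by 7 semitones to C5; fretting 3 more gives F4 + 7 + 3 = F4 + 10 semitones, landing on D#.

D#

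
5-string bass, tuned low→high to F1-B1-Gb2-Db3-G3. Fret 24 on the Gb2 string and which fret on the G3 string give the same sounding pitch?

Gb2 at fret 24 is Gb2 + 24 semitones = Gb4.
The open G3 string is 13 semitones above the open Gb2, so the same pitch on the G3 string lies at fret 24 − 13 = 11.

11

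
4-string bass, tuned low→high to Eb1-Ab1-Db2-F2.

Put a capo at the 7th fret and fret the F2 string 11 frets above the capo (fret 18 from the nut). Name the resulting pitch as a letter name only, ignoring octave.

The capo raises the open F2 by 7 semitones to C3; fretting 11 more gives F2 + 7 + 11 = F2 + 18 semitones, landing on B.

B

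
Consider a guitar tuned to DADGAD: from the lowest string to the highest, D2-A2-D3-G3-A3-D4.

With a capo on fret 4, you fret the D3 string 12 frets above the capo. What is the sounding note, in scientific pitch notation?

F#4

The capo raises the open D3 by 4 semitones to F#3; fretting 12 more gives D3 + 4 + 12 = D3 + 16 semitones = F#4.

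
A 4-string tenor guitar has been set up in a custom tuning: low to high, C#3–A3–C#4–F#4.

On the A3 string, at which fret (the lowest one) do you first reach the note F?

From A3, count semitones up the chromatic scale until reaching F: A–A#–B–C–C#–D–D#–E–F — 8 steps.

8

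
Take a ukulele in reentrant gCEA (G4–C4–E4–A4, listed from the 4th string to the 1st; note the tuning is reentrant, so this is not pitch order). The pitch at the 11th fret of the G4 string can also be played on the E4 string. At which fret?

G4 at fret 11 is G4 + 11 semitones = F#5.
The open E4 string is 3 semitones below the open G4, so the same pitch on the E4 string lies at fret 11 + 3 = 14.

14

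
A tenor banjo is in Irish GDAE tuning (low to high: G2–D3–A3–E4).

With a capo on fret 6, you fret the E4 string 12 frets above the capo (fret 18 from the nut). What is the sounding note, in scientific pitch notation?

A#5

The capo raises the open E4 by 6 semitones to A#4; fretting 12 more gives E4 + 6 + 12 = E4 + 18 semitones = A#5.
(Also written Bb.)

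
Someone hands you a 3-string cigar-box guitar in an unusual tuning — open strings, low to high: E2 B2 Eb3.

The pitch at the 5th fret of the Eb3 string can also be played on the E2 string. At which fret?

Eb3 at fret 5 is Eb3 + 5 semitones = Ab3.
The open E2 string is 11 semitones below the open Eb3, so the same pitch on the E2 string lies at fret 5 + 11 = 16.

16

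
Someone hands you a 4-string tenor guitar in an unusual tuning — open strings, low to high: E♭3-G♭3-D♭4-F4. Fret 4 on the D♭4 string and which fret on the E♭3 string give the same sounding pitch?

Fret 4 on D♭4 is MIDI 61 + 4 = 65 (F4). On the E♭3 string (open MIDI 51), that pitch is 65 − 51 = fret 14.

14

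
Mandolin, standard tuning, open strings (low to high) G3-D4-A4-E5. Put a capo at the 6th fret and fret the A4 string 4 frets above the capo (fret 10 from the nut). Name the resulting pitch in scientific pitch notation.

The capo raises the open A4 by 6 semitones to D#5; fretting 4 more gives A4 + 6 + 4 = A4 + 10 semitones = G5.

G5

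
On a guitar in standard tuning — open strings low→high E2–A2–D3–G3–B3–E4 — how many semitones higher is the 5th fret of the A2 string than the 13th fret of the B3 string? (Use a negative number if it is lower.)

-22 semitones

A2 at fret 5 → D3 (MIDI 50); B3 at fret 13 → C5 (MIDI 72).
50 − 72 = -22, so the two pitches are 22 semitones apart.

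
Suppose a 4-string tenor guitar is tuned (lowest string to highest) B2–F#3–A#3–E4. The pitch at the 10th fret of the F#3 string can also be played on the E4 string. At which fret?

0

F#3 at fret 10 is F#3 + 10 semitones = E4.
The open E4 string is 10 semitones above the open F#3, so the same pitch on the E4 string lies at fret 10 − 10 = 0.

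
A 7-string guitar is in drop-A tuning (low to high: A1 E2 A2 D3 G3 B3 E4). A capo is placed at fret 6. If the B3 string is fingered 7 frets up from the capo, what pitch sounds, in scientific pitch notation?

C5

The capo raises the open B3 by 6 semitones to F4; fretting 7 more gives B3 + 6 + 7 = B3 + 13 semitones = C5.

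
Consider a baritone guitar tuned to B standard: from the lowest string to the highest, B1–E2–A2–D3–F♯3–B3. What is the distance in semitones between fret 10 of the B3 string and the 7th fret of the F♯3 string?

B3 at fret 10 → A4 (MIDI 69); F♯3 at fret 7 → C♯4 (MIDI 61).
69 − 61 = 8, so the two pitches are 8 semitones apart, with A4 the higher.

8 semitones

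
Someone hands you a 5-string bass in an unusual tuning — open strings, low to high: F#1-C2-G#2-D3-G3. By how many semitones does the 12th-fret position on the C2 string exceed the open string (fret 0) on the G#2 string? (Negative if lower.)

C2 at fret 12 → C3 (MIDI 48); G#2 at fret 0 → G#2 (MIDI 44).
48 − 44 = 4, so the two pitches are 4 semitones apart.

4 semitones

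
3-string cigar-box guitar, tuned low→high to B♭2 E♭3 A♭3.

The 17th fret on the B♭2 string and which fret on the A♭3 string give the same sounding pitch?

B♭2 at fret 17 is B♭2 + 17 semitones = E♭4.
The open A♭3 string is 10 semitones above the open B♭2, so the same pitch on the A♭3 string lies at fret 17 − 10 = 7.

7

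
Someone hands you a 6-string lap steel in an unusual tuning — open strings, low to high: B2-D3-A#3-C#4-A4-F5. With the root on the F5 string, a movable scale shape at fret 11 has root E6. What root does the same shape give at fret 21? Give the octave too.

Moving from fret 11 to fret 21 shifts the root by 10 semitones.
E6 up 10 semitones is D7.

D7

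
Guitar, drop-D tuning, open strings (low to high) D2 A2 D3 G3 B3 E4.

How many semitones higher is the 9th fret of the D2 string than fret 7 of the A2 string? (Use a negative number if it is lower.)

D2 at fret 9 → B2 (MIDI 47); A2 at fret 7 → E3 (MIDI 52).
47 − 52 = -5, so the two pitches are 5 semitones apart.

-5 semitones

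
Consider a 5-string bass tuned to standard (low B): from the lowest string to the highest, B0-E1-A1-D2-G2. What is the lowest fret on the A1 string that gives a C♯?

From A1, count semitones up the chromatic scale until reaching C♯: A–A#–B–C–C# — 4 steps.

4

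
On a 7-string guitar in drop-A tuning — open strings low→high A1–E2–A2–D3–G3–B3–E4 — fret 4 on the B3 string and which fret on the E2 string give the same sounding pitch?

B3 at fret 4 is B3 + 4 semitones = D#4.
The open E2 string is 19 semitones below the open B3, so the same pitch on the E2 string lies at fret 4 + 19 = 23.

23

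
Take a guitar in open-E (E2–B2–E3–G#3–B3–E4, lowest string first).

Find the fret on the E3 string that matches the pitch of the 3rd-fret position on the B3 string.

B3 at fret 3 is B3 + 3 semitones = D4.
The open E3 string is 7 semitones below the open B3, so the same pitch on the E3 string lies at fret 3 + 7 = 10.

10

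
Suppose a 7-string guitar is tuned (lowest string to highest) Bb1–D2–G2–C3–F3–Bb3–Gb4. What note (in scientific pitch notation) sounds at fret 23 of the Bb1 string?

Bb1 is MIDI 34. Adding 23 gives 57, which is A3.

A3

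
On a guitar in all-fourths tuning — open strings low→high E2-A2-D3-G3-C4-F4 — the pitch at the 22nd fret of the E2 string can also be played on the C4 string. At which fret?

2

Fret 22 on E2 is MIDI 40 + 22 = 62 (D4). On the C4 string (open MIDI 60), that pitch is 62 − 60 = fret 2.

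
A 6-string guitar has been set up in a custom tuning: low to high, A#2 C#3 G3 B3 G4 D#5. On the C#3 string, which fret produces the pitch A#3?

9

A#3 is 9 semitones above the open C#3 (C#–D–D#–E–F–F#–G–G#–A–A#), so it sits at fret 9.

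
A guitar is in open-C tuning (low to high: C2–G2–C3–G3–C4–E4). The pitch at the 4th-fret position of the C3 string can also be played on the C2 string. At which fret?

16

C3 at fret 4 is C3 + 4 semitones = E3.
The open C2 string is 12 semitones below the open C3, so the same pitch on the C2 string lies at fret 4 + 12 = 16.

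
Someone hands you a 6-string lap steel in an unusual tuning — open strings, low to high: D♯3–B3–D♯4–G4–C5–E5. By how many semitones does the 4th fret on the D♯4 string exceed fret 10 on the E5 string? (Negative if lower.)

-19 semitones

D♯4 at fret 4 → G4 (MIDI 67); E5 at fret 10 → D6 (MIDI 86).
67 − 86 = -19, so the two pitches are 19 semitones apart.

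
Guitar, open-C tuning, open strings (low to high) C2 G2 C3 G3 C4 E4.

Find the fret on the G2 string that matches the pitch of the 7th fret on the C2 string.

0

Fret 7 on C2 is MIDI 36 + 7 = 43 (G2). On the G2 string (open MIDI 43), that pitch is 43 − 43 = fret 0.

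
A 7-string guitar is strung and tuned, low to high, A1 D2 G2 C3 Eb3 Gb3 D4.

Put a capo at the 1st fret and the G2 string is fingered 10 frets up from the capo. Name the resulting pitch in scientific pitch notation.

The capo raises the open G2 by 1 semitone to Ab2; fretting 10 more gives G2 + 1 + 10 = G2 + 11 semitones = Gb3.

Gb3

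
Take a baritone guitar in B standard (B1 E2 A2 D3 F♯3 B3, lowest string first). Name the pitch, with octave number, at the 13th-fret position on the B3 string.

C5

The open B3 string plus 13 semitones: B–C–C#–D–…–A#–B–C.
The walk passes from B into C 2 times, so the octave number goes from 3 to 5.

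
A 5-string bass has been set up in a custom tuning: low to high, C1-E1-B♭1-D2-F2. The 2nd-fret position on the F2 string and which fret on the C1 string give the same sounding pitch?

F2 at fret 2 is F2 + 2 semitones = G2.
The open C1 string is 17 semitones below the open F2, so the same pitch on the C1 string lies at fret 2 + 17 = 19.

19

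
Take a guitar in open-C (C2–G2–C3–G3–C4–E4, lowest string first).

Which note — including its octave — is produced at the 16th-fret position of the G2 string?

B3

The open G2 string plus 16 semitones: G–G#–A–A#–…–A–A#–B.
The walk passes from B into C once, so the octave number goes from 2 to 3.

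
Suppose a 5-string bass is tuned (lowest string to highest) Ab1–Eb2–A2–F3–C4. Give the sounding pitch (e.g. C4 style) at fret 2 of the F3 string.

Each fret is one semitone, so F3 + 2 = G3.

G3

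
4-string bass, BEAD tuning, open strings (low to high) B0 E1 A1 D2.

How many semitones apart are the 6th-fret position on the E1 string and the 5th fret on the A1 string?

4 semitones

E1 at fret 6 → A#1 (MIDI 34); A1 at fret 5 → D2 (MIDI 38).
34 − 38 = -4, so the two pitches are 4 semitones apart, with D2 the higher.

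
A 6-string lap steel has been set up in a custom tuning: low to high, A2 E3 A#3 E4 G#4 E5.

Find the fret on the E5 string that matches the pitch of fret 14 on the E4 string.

2

E4 at fret 14 is E4 + 14 semitones = F#5.
The open E5 string is 12 semitones above the open E4, so the same pitch on the E5 string lies at fret 14 − 12 = 2.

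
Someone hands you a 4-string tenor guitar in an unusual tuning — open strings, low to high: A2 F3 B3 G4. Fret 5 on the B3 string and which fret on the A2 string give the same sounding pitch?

B3 at fret 5 is B3 + 5 semitones = E4.
The open A2 string is 14 semitones below the open B3, so the same pitch on the A2 string lies at fret 5 + 14 = 19.

19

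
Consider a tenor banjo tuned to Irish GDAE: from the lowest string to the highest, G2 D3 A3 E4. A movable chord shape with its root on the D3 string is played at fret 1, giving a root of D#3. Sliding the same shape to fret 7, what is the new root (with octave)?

A3

Moving from fret 1 to fret 7 shifts the root by 6 semitones.
D#3 up 6 semitones is A3.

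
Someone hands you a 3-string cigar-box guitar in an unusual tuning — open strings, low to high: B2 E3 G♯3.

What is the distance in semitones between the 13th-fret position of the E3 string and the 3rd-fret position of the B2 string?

E3 at fret 13 → F4 (MIDI 65); B2 at fret 3 → D3 (MIDI 50).
65 − 50 = 15, so the two pitches are 15 semitones apart, with F4 the higher.

15 semitones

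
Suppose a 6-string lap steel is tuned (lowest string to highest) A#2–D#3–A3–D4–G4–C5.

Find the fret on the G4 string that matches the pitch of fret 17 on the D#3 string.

1

D#3 at fret 17 is D#3 + 17 semitones = G#4.
The open G4 string is 16 semitones above the open D#3, so the same pitch on the G4 string lies at fret 17 − 16 = 1.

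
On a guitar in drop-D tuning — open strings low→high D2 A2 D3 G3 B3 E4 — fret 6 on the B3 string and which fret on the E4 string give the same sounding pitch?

1

Fret 6 on B3 is MIDI 59 + 6 = 65 (F4). On the E4 string (open MIDI 64), that pitch is 65 − 64 = fret 1.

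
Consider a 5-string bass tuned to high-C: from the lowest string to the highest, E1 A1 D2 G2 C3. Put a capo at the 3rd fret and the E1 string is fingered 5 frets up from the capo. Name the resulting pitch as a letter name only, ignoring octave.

The capo raises the open E1 by 3 semitones to G1; fretting 5 more gives E1 + 3 + 5 = E1 + 8 semitones, landing on C.

C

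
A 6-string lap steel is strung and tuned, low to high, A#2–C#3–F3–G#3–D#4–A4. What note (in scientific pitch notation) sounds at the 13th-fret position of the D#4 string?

The open D#4 string plus 13 semitones: D#–E–F–F#–…–D–D#–E.
The walk passes from B into C once, so the octave number goes from 4 to 5.

E5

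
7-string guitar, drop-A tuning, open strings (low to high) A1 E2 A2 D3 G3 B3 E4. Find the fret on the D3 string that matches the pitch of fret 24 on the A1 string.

A1 at fret 24 is A1 + 24 semitones = A3.
The open D3 string is 17 semitones above the open A1, so the same pitch on the D3 string lies at fret 24 − 17 = 7.

7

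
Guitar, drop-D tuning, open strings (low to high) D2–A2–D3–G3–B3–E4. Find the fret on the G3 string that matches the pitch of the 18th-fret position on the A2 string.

8

Fret 18 on A2 is MIDI 45 + 18 = 63 (D♯4). On the G3 string (open MIDI 55), that pitch is 63 − 55 = fret 8.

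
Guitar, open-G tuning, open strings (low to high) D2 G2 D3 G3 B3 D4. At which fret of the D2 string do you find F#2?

4

F#2 is 4 semitones above the open D2 (D–D#–E–F–F#), so it sits at fret 4.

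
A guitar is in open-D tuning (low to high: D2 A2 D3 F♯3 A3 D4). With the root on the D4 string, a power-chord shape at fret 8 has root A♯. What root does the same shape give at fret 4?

Moving from fret 8 to fret 4 shifts the root by -4 semitones.
A♯ down 4 semitones is F♯.

F♯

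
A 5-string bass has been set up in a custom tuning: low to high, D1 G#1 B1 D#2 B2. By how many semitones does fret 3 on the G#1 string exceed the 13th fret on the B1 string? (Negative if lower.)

-13 semitones

G#1 at fret 3 → B1 (MIDI 35); B1 at fret 13 → C3 (MIDI 48).
35 − 48 = -13, so the two pitches are 13 semitones apart.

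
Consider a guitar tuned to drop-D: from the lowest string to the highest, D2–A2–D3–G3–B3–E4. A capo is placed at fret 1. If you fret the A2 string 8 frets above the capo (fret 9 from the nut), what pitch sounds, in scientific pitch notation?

F♯3

The capo raises the open A2 by 1 semitone to A♯2; fretting 8 more gives A2 + 1 + 8 = A2 + 9 semitones = F♯3.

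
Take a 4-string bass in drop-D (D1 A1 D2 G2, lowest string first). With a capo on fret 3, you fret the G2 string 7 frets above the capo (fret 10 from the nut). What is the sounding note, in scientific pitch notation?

F3

The capo raises the open G2 by 3 semitones to A#2; fretting 7 more gives G2 + 3 + 7 = G2 + 10 semitones = F3.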